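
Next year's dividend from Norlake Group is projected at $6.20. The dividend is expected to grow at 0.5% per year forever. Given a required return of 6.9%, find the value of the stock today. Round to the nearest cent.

Growing perpetuity: P = D₁ / (r − g) = $6.2000 / (0.069 − 0.005) = $96.88

$96.88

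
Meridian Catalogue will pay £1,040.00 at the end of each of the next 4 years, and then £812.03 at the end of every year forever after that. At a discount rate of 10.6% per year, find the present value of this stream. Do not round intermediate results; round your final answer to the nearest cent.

PV of 4-year annuity: £1,040.00 × [1 − (1+0.106)^−4] / 0.106 = 3254.29384
Perpetuity value at year 4: £812.03 / 0.106 = 7660.66038
PV of perpetuity: 7660.66038 / (1+0.106)^4 = 5119.71400
Total PV = 3254.29384 + 5119.71400 = 8374.00785

£8374.01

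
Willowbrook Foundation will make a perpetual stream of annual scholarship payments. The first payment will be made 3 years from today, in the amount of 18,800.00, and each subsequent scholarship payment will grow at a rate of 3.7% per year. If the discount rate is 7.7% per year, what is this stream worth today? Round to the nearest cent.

405197.21

Value at end of year 2: C₁ / (r − g) = 18,800.00 / (0.077 − 0.037) = 470,000.0000
Discount to today: PV = 470,000.0000 / (1 + 0.077)^2 = 470,000.0000 / 1.159929 = 405,197.21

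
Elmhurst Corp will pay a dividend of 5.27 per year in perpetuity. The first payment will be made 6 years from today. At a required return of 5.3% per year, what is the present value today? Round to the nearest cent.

Value at end of year 5: C / r = 5.27 / 0.053 = 99.4340
Discount to today: PV = 99.4340 / (1 + 0.053)^5 = 99.4340 / 1.294619 = 76.81

76.81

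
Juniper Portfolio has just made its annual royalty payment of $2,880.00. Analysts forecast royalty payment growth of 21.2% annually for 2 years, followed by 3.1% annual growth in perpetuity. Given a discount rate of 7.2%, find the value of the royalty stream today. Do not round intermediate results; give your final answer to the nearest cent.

$99510.19

D_1 = 3490.56000
D_2 = 4230.55872
Terminal value at year 2: TV = D_2×(1+g_2)/(r−g_2) = 4361.70604/0.041 = 106383.07415
P_0 = D_1/(1+r)^1 + D_2/(1+r)^2 + TV/(1+r)^2
    = 3256.11940 + 3681.35888 + 92572.70738 = 99510.18566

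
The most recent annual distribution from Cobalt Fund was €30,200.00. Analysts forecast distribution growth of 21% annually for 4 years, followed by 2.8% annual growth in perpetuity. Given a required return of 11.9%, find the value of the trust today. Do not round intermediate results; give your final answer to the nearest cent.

D_1 = 36542.00000
D_2 = 44215.82000
D_3 = 53501.14220
D_4 = 64736.38206
Terminal value at year 4: TV = D_4×(1+g_2)/(r−g_2) = 66549.00076/0.091 = 731307.70066
P_0 = D_1/(1+r)^1 + D_2/(1+r)^2 + D_3/(1+r)^3 + D_4/(1+r)^4 + TV/(1+r)^4
    = 32655.94281 + 35311.60929 + 38183.24150 + 41288.40234 + 466422.83082 = 613862.02676

€613862.03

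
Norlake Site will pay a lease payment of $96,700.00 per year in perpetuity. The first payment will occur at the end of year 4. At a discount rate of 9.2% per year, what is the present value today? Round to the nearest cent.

$807180.63

Value at end of year 3: C / r = $96,700.00 / 0.092 = $1,051,086.9565
Discount to today: PV = $1,051,086.9565 / (1 + 0.092)^3 = $1,051,086.9565 / 1.302171 = $807,180.63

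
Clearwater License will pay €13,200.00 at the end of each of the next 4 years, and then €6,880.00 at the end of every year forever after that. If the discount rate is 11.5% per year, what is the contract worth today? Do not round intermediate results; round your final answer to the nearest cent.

€79226.05

PV of 4-year annuity: €13,200.00 × [1 − (1+0.115)^−4] / 0.115 = 40518.90215
Perpetuity value at year 4: €6,880.00 / 0.115 = 59826.08696
PV of perpetuity: 59826.08696 / (1+0.115)^4 = 38707.14402
Total PV = 40518.90215 + 38707.14402 = 79226.04617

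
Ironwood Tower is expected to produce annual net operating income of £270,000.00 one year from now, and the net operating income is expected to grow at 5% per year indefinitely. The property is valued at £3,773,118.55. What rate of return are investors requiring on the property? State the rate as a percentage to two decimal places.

12.16%

P = D₁/(r − g) ⇒ r = D₁/P + g = £270,000.0000/£3,773,118.55 + 0.05 = 0.071559 + 0.05 = 0.121559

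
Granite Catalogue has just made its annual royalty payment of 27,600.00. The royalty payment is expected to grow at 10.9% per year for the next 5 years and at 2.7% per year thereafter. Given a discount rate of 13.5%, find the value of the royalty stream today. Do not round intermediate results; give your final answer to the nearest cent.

D_1 = 30608.40000
D_2 = 33944.71560
D_3 = 37644.68960
D_4 = 41747.96077
D_5 = 46298.48849
Terminal value at year 5: TV = D_5×(1+g_2)/(r−g_2) = 47548.54768/0.108 = 440264.33037
P_0 = D_1/(1+r)^1 + D_2/(1+r)^2 + D_3/(1+r)^3 + D_4/(1+r)^4 + D_5/(1+r)^5 + TV/(1+r)^5
    = 26967.75330 + 26349.98979 + 25746.37769 + 25156.59283 + 24580.31845 + 233740.62086 = 362541.65293

362541.65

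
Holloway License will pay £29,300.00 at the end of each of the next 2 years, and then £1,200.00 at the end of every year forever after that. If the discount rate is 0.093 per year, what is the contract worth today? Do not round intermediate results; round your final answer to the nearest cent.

£62133.84

PV of 2-year annuity: £29,300.00 × [1 − (1+0.093)^−2] / 0.093 = 51332.98567
Perpetuity value at year 2: £1,200.00 / 0.093 = 12903.22581
PV of perpetuity: 12903.22581 / (1+0.093)^2 = 10800.85097
Total PV = 51332.98567 + 10800.85097 = 62133.83664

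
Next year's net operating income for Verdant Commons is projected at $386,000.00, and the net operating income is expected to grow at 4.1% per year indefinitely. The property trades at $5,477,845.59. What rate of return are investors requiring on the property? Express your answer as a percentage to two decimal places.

11.15%

P = D₁/(r − g) ⇒ r = D₁/P + g = $386,000.0000/$5,477,845.59 + 0.041 = 0.070466 + 0.041 = 0.111466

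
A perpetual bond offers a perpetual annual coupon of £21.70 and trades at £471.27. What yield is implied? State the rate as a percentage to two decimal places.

P = C/r ⇒ r = C/P = £21.70/£471.27 = 0.046046

4.60%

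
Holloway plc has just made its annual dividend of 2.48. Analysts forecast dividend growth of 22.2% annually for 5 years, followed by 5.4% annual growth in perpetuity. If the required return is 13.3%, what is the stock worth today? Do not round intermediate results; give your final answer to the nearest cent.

D_1 = 3.03056
D_2 = 3.70334
D_3 = 4.52549
D_4 = 5.53014
D_5 = 6.75784
Terminal value at year 5: TV = D_5×(1+g_2)/(r−g_2) = 7.12276/0.079 = 90.16152
P_0 = D_1/(1+r)^1 + D_2/(1+r)^2 + D_3/(1+r)^3 + D_4/(1+r)^4 + D_5/(1+r)^5 + TV/(1+r)^5
    = 2.67481 + 2.88492 + 3.11154 + 3.35596 + 3.61958 + 48.29161 = 63.93842

63.94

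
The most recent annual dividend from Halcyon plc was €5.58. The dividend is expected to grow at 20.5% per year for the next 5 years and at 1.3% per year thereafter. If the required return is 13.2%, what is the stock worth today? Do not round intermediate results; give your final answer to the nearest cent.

D_1 = 6.72390
D_2 = 8.10230
D_3 = 9.76327
D_4 = 11.76474
D_5 = 14.17651
Terminal value at year 5: TV = D_5×(1+g_2)/(r−g_2) = 14.36081/0.119 = 120.67906
P_0 = D_1/(1+r)^1 + D_2/(1+r)^2 + D_3/(1+r)^3 + D_4/(1+r)^4 + D_5/(1+r)^5 + TV/(1+r)^5
    = 5.93984 + 6.32289 + 6.73064 + 7.16468 + 7.62671 + 64.92318 = 98.70793

€98.71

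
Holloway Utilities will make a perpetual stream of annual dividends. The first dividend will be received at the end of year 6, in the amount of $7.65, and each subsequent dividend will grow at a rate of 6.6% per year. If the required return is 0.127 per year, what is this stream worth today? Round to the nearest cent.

$68.98

Value at end of year 5: C₁ / (r − g) = $7.65 / (0.127 − 0.066) = $125.4098
Discount to today: PV = $125.4098 / (1 + 0.127)^5 = $125.4098 / 1.818108 = $68.98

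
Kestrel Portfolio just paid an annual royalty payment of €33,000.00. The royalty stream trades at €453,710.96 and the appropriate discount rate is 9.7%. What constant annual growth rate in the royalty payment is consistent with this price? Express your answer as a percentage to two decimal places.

P = D₀(1+g)/(r−g) ⇒ P(r−g) = D₀(1+g) ⇒ g(P+D₀) = P·r − D₀
g = (P·r − D₀)/(P + D₀) = (€453,710.96×0.097 − €33,000.00) / (€453,710.96 + €33,000.00) = 0.022621

2.26%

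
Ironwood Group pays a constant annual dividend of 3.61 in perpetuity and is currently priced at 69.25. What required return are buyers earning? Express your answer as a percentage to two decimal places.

P = C/r ⇒ r = C/P = 3.61/69.25 = 0.052130

5.21%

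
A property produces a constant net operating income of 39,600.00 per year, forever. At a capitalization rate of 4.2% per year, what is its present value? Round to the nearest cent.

942857.14

Level perpetuity: PV = C / r = 39,600.00 / 0.042 = 942,857.14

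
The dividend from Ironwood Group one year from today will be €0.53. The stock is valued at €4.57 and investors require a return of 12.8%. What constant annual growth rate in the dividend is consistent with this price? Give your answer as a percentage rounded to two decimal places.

1.20%

P = D₁/(r−g) ⇒ g = r − D₁/P = 0.128 − €0.53/€4.57 = 0.012026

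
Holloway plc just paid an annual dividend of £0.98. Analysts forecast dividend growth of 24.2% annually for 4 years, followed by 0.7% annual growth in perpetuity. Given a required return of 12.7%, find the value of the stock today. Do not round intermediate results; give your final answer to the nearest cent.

£17.16

D_1 = 1.21716
D_2 = 1.51171
D_3 = 1.87755
D_4 = 2.33191
Terminal value at year 4: TV = D_4×(1+g_2)/(r−g_2) = 2.34824/0.12 = 19.56864
P_0 = D_1/(1+r)^1 + D_2/(1+r)^2 + D_3/(1+r)^3 + D_4/(1+r)^4 + TV/(1+r)^4
    = 1.08000 + 1.19020 + 1.31165 + 1.44550 + 12.13012 = 17.15747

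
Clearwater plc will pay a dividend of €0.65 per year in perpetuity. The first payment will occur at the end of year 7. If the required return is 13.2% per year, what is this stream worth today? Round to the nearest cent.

€2.34

Value at end of year 6: C / r = €0.65 / 0.132 = €4.9242
Discount to today: PV = €4.9242 / (1 + 0.132)^6 = €4.9242 / 2.104159 = €2.34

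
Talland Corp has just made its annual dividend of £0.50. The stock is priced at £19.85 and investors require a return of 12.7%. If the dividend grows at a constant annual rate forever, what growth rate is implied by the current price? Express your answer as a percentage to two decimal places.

P = D₀(1+g)/(r−g) ⇒ P(r−g) = D₀(1+g) ⇒ g(P+D₀) = P·r − D₀
g = (P·r − D₀)/(P + D₀) = (£19.85×0.127 − £0.50) / (£19.85 + £0.50) = 0.099310

9.93%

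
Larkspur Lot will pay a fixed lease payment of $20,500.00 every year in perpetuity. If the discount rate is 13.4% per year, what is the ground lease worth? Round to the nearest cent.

Level perpetuity: PV = C / r = $20,500.00 / 0.134 = $152,985.07

$152985.07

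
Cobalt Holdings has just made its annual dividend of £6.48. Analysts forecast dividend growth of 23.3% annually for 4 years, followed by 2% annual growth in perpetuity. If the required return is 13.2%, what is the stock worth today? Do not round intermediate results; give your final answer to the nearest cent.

£115.31

D_1 = 7.98984
D_2 = 9.85147
D_3 = 12.14687
D_4 = 14.97709
Terminal value at year 4: TV = D_4×(1+g_2)/(r−g_2) = 15.27663/0.112 = 136.39846
P_0 = D_1/(1+r)^1 + D_2/(1+r)^2 + D_3/(1+r)^3 + D_4/(1+r)^4 + TV/(1+r)^4
    = 7.05816 + 7.68791 + 8.37385 + 9.12098 + 83.06609 = 115.30699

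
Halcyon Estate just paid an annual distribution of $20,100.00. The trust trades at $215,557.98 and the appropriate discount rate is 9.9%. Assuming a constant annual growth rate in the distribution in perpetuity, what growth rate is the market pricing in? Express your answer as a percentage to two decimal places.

0.53%

P = D₀(1+g)/(r−g) ⇒ P(r−g) = D₀(1+g) ⇒ g(P+D₀) = P·r − D₀
g = (P·r − D₀)/(P + D₀) = ($215,557.98×0.099 − $20,100.00) / ($215,557.98 + $20,100.00) = 0.005263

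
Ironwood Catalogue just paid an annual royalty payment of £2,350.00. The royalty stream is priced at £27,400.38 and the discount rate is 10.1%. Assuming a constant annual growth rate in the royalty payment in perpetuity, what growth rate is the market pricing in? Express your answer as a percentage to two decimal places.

P = D₀(1+g)/(r−g) ⇒ P(r−g) = D₀(1+g) ⇒ g(P+D₀) = P·r − D₀
g = (P·r − D₀)/(P + D₀) = (£27,400.38×0.101 − £2,350.00) / (£27,400.38 + £2,350.00) = 0.014031

1.40%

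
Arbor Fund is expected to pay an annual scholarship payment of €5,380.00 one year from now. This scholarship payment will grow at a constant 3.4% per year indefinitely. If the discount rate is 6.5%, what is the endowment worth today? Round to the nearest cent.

Growing perpetuity: P = D₁ / (r − g) = €5,380.0000 / (0.065 − 0.034) = €173,548.39

€173548.39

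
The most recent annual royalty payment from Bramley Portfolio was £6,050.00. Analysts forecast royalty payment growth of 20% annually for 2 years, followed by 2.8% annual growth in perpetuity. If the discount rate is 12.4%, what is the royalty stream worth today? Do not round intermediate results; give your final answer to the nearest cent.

D_1 = 7260.00000
D_2 = 8712.00000
Terminal value at year 2: TV = D_2×(1+g_2)/(r−g_2) = 8955.93600/0.096 = 93291.00000
P_0 = D_1/(1+r)^1 + D_2/(1+r)^2 + TV/(1+r)^2
    = 6459.07473 + 6895.80932 + 73842.62484 = 87197.50890

£87197.51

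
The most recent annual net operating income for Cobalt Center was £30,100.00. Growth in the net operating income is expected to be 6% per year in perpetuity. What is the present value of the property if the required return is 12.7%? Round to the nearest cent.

D₁ = D₀ × (1 + g) = £30,100.00 × 1.06 = £31,906.0000
Growing perpetuity: P = D₁ / (r − g) = £31,906.0000 / (0.127 − 0.06) = £476,208.96

£476208.96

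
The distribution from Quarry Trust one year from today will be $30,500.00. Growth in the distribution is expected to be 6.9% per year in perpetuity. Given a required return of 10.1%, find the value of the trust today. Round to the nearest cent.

Growing perpetuity: P = D₁ / (r − g) = $30,500.0000 / (0.101 − 0.069) = $953,125.00

$953125.00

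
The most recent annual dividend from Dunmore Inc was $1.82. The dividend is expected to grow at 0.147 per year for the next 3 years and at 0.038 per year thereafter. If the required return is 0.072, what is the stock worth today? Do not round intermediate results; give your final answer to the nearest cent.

D_1 = 2.08754
D_2 = 2.39441
D_3 = 2.74639
Terminal value at year 3: TV = D_3×(1+g_2)/(r−g_2) = 2.85075/0.034 = 83.84556
P_0 = D_1/(1+r)^1 + D_2/(1+r)^2 + D_3/(1+r)^3 + TV/(1+r)^3
    = 1.94733 + 2.08357 + 2.22935 + 68.06059 = 74.32084

$74.32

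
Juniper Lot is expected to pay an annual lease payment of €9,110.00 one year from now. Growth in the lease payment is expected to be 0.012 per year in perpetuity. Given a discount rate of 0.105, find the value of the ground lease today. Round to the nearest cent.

Growing perpetuity: P = D₁ / (r − g) = €9,110.0000 / (0.105 − 0.012) = €97,956.99

€97956.99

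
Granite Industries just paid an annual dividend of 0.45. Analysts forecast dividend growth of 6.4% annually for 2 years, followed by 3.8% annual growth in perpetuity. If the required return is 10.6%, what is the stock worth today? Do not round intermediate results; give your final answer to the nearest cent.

7.21

D_1 = 0.47880
D_2 = 0.50944
Terminal value at year 2: TV = D_2×(1+g_2)/(r−g_2) = 0.52880/0.068 = 7.77650
P_0 = D_1/(1+r)^1 + D_2/(1+r)^2 + TV/(1+r)^2
    = 0.43291 + 0.41647 + 6.35732 = 7.20670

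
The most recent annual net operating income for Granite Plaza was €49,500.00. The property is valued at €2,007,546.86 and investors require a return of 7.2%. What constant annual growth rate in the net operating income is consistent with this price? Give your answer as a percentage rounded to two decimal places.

P = D₀(1+g)/(r−g) ⇒ P(r−g) = D₀(1+g) ⇒ g(P+D₀) = P·r − D₀
g = (P·r − D₀)/(P + D₀) = (€2,007,546.86×0.072 − €49,500.00) / (€2,007,546.86 + €49,500.00) = 0.046204

4.62%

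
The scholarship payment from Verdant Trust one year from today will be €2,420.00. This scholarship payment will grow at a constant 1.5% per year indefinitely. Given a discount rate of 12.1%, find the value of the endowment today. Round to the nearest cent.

€22830.19

Growing perpetuity: P = D₁ / (r − g) = €2,420.0000 / (0.121 − 0.015) = €22,830.19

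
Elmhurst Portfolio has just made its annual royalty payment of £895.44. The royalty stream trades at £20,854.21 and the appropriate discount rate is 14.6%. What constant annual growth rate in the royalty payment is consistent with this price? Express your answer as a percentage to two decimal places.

P = D₀(1+g)/(r−g) ⇒ P(r−g) = D₀(1+g) ⇒ g(P+D₀) = P·r − D₀
g = (P·r − D₀)/(P + D₀) = (£20,854.21×0.146 − £895.44) / (£20,854.21 + £895.44) = 0.098819

9.88%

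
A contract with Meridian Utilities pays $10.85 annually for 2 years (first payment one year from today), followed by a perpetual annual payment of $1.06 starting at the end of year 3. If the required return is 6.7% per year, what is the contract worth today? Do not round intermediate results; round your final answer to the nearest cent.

$33.60

PV of 2-year annuity: $10.85 × [1 − (1+0.067)^−2] / 0.067 = 19.69887
Perpetuity value at year 2: $1.06 / 0.067 = 15.82090
PV of perpetuity: 15.82090 / (1+0.067)^2 = 13.89640
Total PV = 19.69887 + 13.89640 = 33.59527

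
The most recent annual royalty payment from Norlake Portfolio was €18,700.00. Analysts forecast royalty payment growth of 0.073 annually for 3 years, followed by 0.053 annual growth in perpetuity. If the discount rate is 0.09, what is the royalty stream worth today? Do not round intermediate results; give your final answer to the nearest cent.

D_1 = 20065.10000
D_2 = 21529.85230
D_3 = 23101.53152
Terminal value at year 3: TV = D_3×(1+g_2)/(r−g_2) = 24325.91269/0.037 = 657457.09969
P_0 = D_1/(1+r)^1 + D_2/(1+r)^2 + D_3/(1+r)^3 + TV/(1+r)^3
    = 18408.34862 + 18121.24594 + 17838.62100 + 507677.51123 = 562045.72679

€562045.73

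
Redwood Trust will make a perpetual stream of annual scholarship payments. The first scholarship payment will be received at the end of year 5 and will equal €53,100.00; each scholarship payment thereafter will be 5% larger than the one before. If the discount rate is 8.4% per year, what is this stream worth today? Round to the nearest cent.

Value at end of year 4: C₁ / (r − g) = €53,100.00 / (0.084 − 0.05) = €1,561,764.7059
Discount to today: PV = €1,561,764.7059 / (1 + 0.084)^4 = €1,561,764.7059 / 1.380757 = €1,131,093.42

€1131093.42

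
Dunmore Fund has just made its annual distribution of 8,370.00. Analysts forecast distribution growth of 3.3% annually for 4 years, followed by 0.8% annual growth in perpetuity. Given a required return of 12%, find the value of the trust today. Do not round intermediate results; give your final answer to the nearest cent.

81976.67

D_1 = 8646.21000
D_2 = 8931.53493
D_3 = 9226.27558
D_4 = 9530.74268
Terminal value at year 4: TV = D_4×(1+g_2)/(r−g_2) = 9606.98862/0.112 = 85776.68409
P_0 = D_1/(1+r)^1 + D_2/(1+r)^2 + D_3/(1+r)^3 + D_4/(1+r)^4 + TV/(1+r)^4
    = 7719.83036 + 7120.16496 + 6567.08072 + 6056.95927 + 54512.63345 = 81976.66876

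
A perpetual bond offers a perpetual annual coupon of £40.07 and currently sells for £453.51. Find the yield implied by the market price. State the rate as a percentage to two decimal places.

P = C/r ⇒ r = C/P = £40.07/£453.51 = 0.088355

8.84%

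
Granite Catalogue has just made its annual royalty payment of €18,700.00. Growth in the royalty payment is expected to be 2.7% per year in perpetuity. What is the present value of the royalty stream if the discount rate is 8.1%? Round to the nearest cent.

D₁ = D₀ × (1 + g) = €18,700.00 × 1.027 = €19,204.9000
Growing perpetuity: P = D₁ / (r − g) = €19,204.9000 / (0.081 − 0.027) = €355,646.30

€355646.30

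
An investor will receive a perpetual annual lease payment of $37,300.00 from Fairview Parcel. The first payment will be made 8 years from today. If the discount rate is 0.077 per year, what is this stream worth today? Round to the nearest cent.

Value at end of year 7: C / r = $37,300.00 / 0.077 = $484,415.5844
Discount to today: PV = $484,415.5844 / (1 + 0.077)^7 = $484,415.5844 / 1.680776 = $288,209.43

$288209.43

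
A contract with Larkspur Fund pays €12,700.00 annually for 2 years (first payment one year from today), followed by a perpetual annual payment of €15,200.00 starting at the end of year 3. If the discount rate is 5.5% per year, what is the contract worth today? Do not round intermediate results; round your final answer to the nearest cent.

PV of 2-year annuity: €12,700.00 × [1 − (1+0.055)^−2] / 0.055 = 23448.26037
Perpetuity value at year 2: €15,200.00 / 0.055 = 276363.63636
PV of perpetuity: 276363.63636 / (1+0.055)^2 = 248299.57671
Total PV = 23448.26037 + 248299.57671 = 271747.83708

€271747.84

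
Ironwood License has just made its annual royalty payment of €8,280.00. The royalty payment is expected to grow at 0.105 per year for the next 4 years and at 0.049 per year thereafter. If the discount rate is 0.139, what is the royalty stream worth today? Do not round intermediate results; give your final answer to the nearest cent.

D_1 = 9149.40000
D_2 = 10110.08700
D_3 = 11171.64614
D_4 = 12344.66898
Terminal value at year 4: TV = D_4×(1+g_2)/(r−g_2) = 12949.55776/0.09 = 143883.97510
P_0 = D_1/(1+r)^1 + D_2/(1+r)^2 + D_3/(1+r)^3 + D_4/(1+r)^4 + TV/(1+r)^4
    = 8032.83582 + 7793.04968 + 7560.42133 + 7334.73711 + 85490.43587 = 116211.47980

€116211.48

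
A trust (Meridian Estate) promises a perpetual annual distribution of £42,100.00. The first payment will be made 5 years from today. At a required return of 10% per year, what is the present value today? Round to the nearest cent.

Value at end of year 4: C / r = £42,100.00 / 0.1 = £421,000.0000
Discount to today: PV = £421,000.0000 / (1 + 0.1)^4 = £421,000.0000 / 1.464100 = £287,548.66

£287548.66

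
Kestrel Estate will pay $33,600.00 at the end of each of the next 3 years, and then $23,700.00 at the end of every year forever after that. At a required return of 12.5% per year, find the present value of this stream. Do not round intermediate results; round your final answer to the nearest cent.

PV of 3-year annuity: $33,600.00 × [1 − (1+0.125)^−3] / 0.125 = 80013.16872
Perpetuity value at year 3: $23,700.00 / 0.125 = 189600.00000
PV of perpetuity: 189600.00000 / (1+0.125)^3 = 133162.13992
Total PV = 80013.16872 + 133162.13992 = 213175.30864

$213175.31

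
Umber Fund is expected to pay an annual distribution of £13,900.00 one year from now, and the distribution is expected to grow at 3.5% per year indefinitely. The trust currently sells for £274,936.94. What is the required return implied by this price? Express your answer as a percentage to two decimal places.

8.56%

P = D₁/(r − g) ⇒ r = D₁/P + g = £13,900.0000/£274,936.94 + 0.035 = 0.050557 + 0.035 = 0.085557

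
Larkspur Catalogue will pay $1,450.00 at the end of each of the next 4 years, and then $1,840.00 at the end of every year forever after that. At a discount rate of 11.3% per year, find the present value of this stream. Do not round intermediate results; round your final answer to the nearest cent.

PV of 4-year annuity: $1,450.00 × [1 − (1+0.113)^−4] / 0.113 = 4469.88270
Perpetuity value at year 4: $1,840.00 / 0.113 = 16283.18584
PV of perpetuity: 16283.18584 / (1+0.113)^4 = 10611.05883
Total PV = 4469.88270 + 10611.05883 = 15080.94153

$15080.94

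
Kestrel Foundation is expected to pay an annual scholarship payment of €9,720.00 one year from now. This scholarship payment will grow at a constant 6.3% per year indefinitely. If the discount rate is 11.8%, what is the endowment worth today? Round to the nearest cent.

Growing perpetuity: P = D₁ / (r − g) = €9,720.0000 / (0.118 − 0.063) = €176,727.27

€176727.27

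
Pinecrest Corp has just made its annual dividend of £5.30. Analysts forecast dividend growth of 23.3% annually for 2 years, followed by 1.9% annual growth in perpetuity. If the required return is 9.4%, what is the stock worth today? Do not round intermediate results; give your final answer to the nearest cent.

£104.18

D_1 = 6.53490
D_2 = 8.05753
Terminal value at year 2: TV = D_2×(1+g_2)/(r−g_2) = 8.21062/0.075 = 109.47500
P_0 = D_1/(1+r)^1 + D_2/(1+r)^2 + TV/(1+r)^2
    = 5.97340 + 6.73236 + 91.47034 = 104.17610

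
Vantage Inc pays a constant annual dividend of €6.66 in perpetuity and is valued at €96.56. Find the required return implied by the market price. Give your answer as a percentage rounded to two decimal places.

P = C/r ⇒ r = C/P = €6.66/€96.56 = 0.068973

6.90%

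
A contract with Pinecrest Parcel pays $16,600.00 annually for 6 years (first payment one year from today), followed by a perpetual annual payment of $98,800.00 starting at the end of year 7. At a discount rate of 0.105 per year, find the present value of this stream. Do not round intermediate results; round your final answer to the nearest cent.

PV of 6-year annuity: $16,600.00 × [1 − (1+0.105)^−6] / 0.105 = 71250.17784
Perpetuity value at year 6: $98,800.00 / 0.105 = 940952.38095
PV of perpetuity: 940952.38095 / (1+0.105)^6 = 516885.05744
Total PV = 71250.17784 + 516885.05744 = 588135.23528

$588135.24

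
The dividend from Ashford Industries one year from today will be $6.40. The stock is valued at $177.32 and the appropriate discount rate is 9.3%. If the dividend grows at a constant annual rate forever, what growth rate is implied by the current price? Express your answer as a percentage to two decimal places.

5.69%

P = D₁/(r−g) ⇒ g = r − D₁/P = 0.093 − $6.40/$177.32 = 0.056907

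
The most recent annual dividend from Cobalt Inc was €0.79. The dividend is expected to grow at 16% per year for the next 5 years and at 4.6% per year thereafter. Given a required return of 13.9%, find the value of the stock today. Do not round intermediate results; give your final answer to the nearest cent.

€13.91

D_1 = 0.91640
D_2 = 1.06302
D_3 = 1.23311
D_4 = 1.43041
D_5 = 1.65927
Terminal value at year 5: TV = D_5×(1+g_2)/(r−g_2) = 1.73560/0.093 = 18.66233
P_0 = D_1/(1+r)^1 + D_2/(1+r)^2 + D_3/(1+r)^3 + D_4/(1+r)^4 + D_5/(1+r)^5 + TV/(1+r)^5
    = 0.80457 + 0.81940 + 0.83451 + 0.84989 + 0.86556 + 9.73525 = 13.90918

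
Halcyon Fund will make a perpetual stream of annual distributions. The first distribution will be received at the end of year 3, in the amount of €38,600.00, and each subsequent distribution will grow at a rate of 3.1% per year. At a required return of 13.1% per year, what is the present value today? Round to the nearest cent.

Value at end of year 2: C₁ / (r − g) = €38,600.00 / (0.131 − 0.031) = €386,000.0000
Discount to today: PV = €386,000.0000 / (1 + 0.131)^2 = €386,000.0000 / 1.279161 = €301,760.29

€301760.29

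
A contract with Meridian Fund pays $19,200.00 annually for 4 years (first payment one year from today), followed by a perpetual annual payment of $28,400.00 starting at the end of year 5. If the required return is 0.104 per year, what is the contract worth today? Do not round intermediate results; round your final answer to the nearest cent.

PV of 4-year annuity: $19,200.00 × [1 − (1+0.104)^−4] / 0.104 = 60338.14572
Perpetuity value at year 4: $28,400.00 / 0.104 = 273076.92308
PV of perpetuity: 273076.92308 / (1+0.104)^4 = 183826.74920
Total PV = 60338.14572 + 183826.74920 = 244164.89492

$244164.89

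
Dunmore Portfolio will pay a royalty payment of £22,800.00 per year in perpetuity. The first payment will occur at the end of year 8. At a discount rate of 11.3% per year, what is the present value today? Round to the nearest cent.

£95365.27

Value at end of year 7: C / r = £22,800.00 / 0.113 = £201,769.9115
Discount to today: PV = £201,769.9115 / (1 + 0.113)^7 = £201,769.9115 / 2.115759 = £95,365.27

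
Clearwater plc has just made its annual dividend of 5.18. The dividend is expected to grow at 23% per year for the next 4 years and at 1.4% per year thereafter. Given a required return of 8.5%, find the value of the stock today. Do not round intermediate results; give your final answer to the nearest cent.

D_1 = 6.37140
D_2 = 7.83682
D_3 = 9.63929
D_4 = 11.85633
Terminal value at year 4: TV = D_4×(1+g_2)/(r−g_2) = 12.02232/0.071 = 169.32840
P_0 = D_1/(1+r)^1 + D_2/(1+r)^2 + D_3/(1+r)^3 + D_4/(1+r)^4 + TV/(1+r)^4
    = 5.87226 + 6.65703 + 7.54668 + 8.55522 + 122.18302 = 150.81421

150.81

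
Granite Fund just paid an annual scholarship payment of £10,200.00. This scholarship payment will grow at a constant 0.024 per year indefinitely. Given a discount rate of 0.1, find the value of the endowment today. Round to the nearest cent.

D₁ = D₀ × (1 + g) = £10,200.00 × 1.024 = £10,444.8000
Growing perpetuity: P = D₁ / (r − g) = £10,444.8000 / (0.1 − 0.024) = £137,431.58

£137431.58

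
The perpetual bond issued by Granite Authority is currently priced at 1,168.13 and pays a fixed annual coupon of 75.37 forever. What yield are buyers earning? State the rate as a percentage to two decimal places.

P = C/r ⇒ r = C/P = 75.37/1,168.13 = 0.064522

6.45%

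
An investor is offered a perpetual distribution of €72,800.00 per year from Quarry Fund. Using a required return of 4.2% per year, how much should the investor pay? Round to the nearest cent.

Level perpetuity: PV = C / r = €72,800.00 / 0.042 = €1,733,333.33

€1733333.33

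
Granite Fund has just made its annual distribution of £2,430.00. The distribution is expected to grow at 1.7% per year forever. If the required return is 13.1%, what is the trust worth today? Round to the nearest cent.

D₁ = D₀ × (1 + g) = £2,430.00 × 1.017 = £2,471.3100
Growing perpetuity: P = D₁ / (r − g) = £2,471.3100 / (0.131 − 0.017) = £21,678.16

£21678.16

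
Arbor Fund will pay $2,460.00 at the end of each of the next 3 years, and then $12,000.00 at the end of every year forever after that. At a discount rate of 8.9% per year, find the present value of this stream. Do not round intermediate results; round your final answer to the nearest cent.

$110639.81

PV of 3-year annuity: $2,460.00 × [1 − (1+0.089)^−3] / 0.089 = 6238.09948
Perpetuity value at year 3: $12,000.00 / 0.089 = 134831.46067
PV of perpetuity: 134831.46067 / (1+0.089)^3 = 104401.70714
Total PV = 6238.09948 + 104401.70714 = 110639.80661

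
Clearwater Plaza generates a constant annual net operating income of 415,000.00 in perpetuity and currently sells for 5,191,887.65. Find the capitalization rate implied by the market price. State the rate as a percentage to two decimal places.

P = C/r ⇒ r = C/P = 415,000.00/5,191,887.65 = 0.079932

7.99%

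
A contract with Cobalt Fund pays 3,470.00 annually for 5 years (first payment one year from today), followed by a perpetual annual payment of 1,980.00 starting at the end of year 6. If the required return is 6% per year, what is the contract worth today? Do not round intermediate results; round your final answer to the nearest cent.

PV of 5-year annuity: 3,470.00 × [1 − (1+0.06)^−5] / 0.06 = 14616.90234
Perpetuity value at year 5: 1,980.00 / 0.06 = 33000.00000
PV of perpetuity: 33000.00000 / (1+0.06)^5 = 24659.51970
Total PV = 14616.90234 + 24659.51970 = 39276.42204

39276.42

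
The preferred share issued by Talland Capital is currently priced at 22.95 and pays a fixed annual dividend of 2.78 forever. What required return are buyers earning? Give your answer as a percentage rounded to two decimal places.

P = C/r ⇒ r = C/P = 2.78/22.95 = 0.121133

12.11%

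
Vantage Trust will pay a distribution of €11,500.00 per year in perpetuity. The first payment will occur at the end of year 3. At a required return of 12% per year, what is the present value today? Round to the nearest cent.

€76397.75

Value at end of year 2: C / r = €11,500.00 / 0.12 = €95,833.3333
Discount to today: PV = €95,833.3333 / (1 + 0.12)^2 = €95,833.3333 / 1.254400 = €76,397.75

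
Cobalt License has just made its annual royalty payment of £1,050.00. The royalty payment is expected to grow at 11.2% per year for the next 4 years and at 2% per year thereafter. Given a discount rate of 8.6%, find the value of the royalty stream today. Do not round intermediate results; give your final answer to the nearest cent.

D_1 = 1167.60000
D_2 = 1298.37120
D_3 = 1443.78877
D_4 = 1605.49312
Terminal value at year 4: TV = D_4×(1+g_2)/(r−g_2) = 1637.60298/0.066 = 24812.16636
P_0 = D_1/(1+r)^1 + D_2/(1+r)^2 + D_3/(1+r)^3 + D_4/(1+r)^4 + TV/(1+r)^4
    = 1075.13812 + 1100.87808 + 1127.23427 + 1154.22147 + 17837.96811 = 22295.44005

£22295.44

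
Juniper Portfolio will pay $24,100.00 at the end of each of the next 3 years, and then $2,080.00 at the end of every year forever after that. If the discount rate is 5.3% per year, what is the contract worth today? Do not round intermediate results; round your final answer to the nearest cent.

$98875.70

PV of 3-year annuity: $24,100.00 × [1 − (1+0.053)^−3] / 0.053 = 65263.07917
Perpetuity value at year 3: $2,080.00 / 0.053 = 39245.28302
PV of perpetuity: 39245.28302 / (1+0.053)^3 = 33612.61892
Total PV = 65263.07917 + 33612.61892 = 98875.69810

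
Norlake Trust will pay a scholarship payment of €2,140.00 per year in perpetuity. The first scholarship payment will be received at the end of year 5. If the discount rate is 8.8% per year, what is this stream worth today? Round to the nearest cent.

Value at end of year 4: C / r = €2,140.00 / 0.088 = €24,318.1818
Discount to today: PV = €24,318.1818 / (1 + 0.088)^4 = €24,318.1818 / 1.401250 = €17,354.64

€17354.64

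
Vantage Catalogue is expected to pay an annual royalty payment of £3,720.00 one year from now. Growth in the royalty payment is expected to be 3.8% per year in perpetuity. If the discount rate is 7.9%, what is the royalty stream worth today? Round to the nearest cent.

£90731.71

Growing perpetuity: P = D₁ / (r − g) = £3,720.0000 / (0.079 − 0.038) = £90,731.71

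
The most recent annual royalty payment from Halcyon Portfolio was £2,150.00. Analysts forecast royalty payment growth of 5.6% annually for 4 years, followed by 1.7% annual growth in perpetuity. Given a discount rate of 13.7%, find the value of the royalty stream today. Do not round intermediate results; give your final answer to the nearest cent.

£20731.51

D_1 = 2270.40000
D_2 = 2397.54240
D_3 = 2531.80477
D_4 = 2673.58584
Terminal value at year 4: TV = D_4×(1+g_2)/(r−g_2) = 2719.03680/0.12 = 22658.64001
P_0 = D_1/(1+r)^1 + D_2/(1+r)^2 + D_3/(1+r)^3 + D_4/(1+r)^4 + TV/(1+r)^4
    = 1996.83377 + 1854.57912 + 1722.45871 + 1599.75057 + 13557.88609 = 20731.50827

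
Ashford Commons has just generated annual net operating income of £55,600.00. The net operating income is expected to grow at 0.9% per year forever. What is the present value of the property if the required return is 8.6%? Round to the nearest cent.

£728576.62

D₁ = D₀ × (1 + g) = £55,600.00 × 1.009 = £56,100.4000
Growing perpetuity: P = D₁ / (r − g) = £56,100.4000 / (0.086 − 0.009) = £728,576.62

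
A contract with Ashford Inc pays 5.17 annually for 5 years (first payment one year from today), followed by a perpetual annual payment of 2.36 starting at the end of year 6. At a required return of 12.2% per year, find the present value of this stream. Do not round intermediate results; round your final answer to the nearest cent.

PV of 5-year annuity: 5.17 × [1 − (1+0.122)^−5] / 0.122 = 18.54472
Perpetuity value at year 5: 2.36 / 0.122 = 19.34426
PV of perpetuity: 19.34426 / (1+0.122)^5 = 10.87897
Total PV = 18.54472 + 10.87897 = 29.42370

29.42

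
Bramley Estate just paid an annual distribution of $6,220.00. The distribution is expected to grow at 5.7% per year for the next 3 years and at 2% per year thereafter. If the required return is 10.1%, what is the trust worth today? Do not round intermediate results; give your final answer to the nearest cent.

D_1 = 6574.54000
D_2 = 6949.28878
D_3 = 7345.39824
Terminal value at year 3: TV = D_3×(1+g_2)/(r−g_2) = 7492.30621/0.081 = 92497.60747
P_0 = D_1/(1+r)^1 + D_2/(1+r)^2 + D_3/(1+r)^3 + TV/(1+r)^3
    = 5971.42598 + 5732.78588 + 5503.68272 + 69305.63429 = 86513.52887

$86513.53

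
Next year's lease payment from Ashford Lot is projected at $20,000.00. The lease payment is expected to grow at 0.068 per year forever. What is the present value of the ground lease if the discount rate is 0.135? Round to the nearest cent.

$298507.46

Growing perpetuity: P = D₁ / (r − g) = $20,000.0000 / (0.135 − 0.068) = $298,507.46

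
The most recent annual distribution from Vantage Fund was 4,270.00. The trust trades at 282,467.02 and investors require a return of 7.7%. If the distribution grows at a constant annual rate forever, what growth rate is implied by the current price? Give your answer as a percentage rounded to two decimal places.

6.10%

P = D₀(1+g)/(r−g) ⇒ P(r−g) = D₀(1+g) ⇒ g(P+D₀) = P·r − D₀
g = (P·r − D₀)/(P + D₀) = (282,467.02×0.077 − 4,270.00) / (282,467.02 + 4,270.00) = 0.060962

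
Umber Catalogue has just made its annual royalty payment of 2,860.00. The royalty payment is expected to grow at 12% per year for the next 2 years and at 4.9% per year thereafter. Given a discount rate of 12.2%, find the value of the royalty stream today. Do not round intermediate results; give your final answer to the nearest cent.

D_1 = 3203.20000
D_2 = 3587.58400
Terminal value at year 2: TV = D_2×(1+g_2)/(r−g_2) = 3763.37562/0.073 = 51553.09063
P_0 = D_1/(1+r)^1 + D_2/(1+r)^2 + TV/(1+r)^2
    = 2854.90196 + 2849.81301 + 40951.42255 = 46656.13752

46656.14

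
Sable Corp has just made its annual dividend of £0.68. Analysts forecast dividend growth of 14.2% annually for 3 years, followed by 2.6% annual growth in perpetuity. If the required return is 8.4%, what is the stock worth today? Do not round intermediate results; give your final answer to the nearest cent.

£16.33

D_1 = 0.77656
D_2 = 0.88683
D_3 = 1.01276
Terminal value at year 3: TV = D_3×(1+g_2)/(r−g_2) = 1.03909/0.058 = 17.91540
P_0 = D_1/(1+r)^1 + D_2/(1+r)^2 + D_3/(1+r)^3 + TV/(1+r)^3
    = 0.71638 + 0.75471 + 0.79510 + 14.06497 = 16.33116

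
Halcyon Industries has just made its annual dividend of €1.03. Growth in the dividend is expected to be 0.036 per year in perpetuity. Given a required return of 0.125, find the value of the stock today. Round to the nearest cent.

€11.99

D₁ = D₀ × (1 + g) = €1.03 × 1.036 = €1.0671
Growing perpetuity: P = D₁ / (r − g) = €1.0671 / (0.125 − 0.036) = €11.99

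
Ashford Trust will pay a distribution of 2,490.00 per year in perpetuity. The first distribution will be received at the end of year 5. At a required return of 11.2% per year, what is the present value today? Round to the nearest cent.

14539.93

Value at end of year 4: C / r = 2,490.00 / 0.112 = 22,232.1429
Discount to today: PV = 22,232.1429 / (1 + 0.112)^4 = 22,232.1429 / 1.529041 = 14,539.93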